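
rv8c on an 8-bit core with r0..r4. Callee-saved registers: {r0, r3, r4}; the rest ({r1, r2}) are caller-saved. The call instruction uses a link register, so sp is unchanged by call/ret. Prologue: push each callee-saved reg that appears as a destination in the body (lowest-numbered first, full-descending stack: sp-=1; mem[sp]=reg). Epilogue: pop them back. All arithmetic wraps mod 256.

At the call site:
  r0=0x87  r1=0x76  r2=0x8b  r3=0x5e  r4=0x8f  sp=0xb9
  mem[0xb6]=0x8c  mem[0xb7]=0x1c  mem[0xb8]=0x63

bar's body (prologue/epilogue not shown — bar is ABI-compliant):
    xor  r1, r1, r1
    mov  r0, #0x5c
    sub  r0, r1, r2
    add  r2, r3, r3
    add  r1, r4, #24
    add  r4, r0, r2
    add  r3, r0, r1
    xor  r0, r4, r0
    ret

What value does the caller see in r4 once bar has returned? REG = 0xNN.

prologue: push r0 -> mem[0xb8]=0x87, sp=0xb8
prologue: push r3 -> mem[0xb7]=0x5e, sp=0xb7
prologue: push r4 -> mem[0xb6]=0x8f, sp=0xb6
body[0] xor  r1, r1, r1 -> r1=0x00
body[1] mov  r0, #0x5c -> r0=0x5c
body[2] sub  r0, r1, r2 -> r0=0x75
body[3] add  r2, r3, r3 -> r2=0xbc
body[4] add  r1, r4, #24 -> r1=0xa7
body[5] add  r4, r0, r2 -> r4=0x31
body[6] add  r3, r0, r1 -> r3=0x1c
body[7] xor  r0, r4, r0 -> r0=0x44
epilogue: pop r4=0x8f, sp=0xb7
epilogue: pop r3=0x5e, sp=0xb8
epilogue: pop r0=0x87, sp=0xb9
r4 is callee-saved -> restored

REG = 0x8f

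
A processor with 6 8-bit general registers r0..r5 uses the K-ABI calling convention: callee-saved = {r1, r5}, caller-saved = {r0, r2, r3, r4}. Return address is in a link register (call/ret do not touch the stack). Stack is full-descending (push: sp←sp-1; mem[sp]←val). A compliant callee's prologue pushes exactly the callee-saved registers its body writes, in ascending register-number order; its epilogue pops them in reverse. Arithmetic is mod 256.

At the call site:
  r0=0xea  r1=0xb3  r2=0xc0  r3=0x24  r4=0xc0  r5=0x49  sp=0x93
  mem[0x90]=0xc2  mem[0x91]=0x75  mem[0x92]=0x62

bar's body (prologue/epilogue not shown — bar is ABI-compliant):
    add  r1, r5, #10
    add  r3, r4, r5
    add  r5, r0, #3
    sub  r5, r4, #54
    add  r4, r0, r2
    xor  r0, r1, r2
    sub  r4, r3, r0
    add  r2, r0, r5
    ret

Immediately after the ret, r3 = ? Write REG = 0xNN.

REG = 0x09

prologue: push r1 → mem[0x92]=0xb3, sp=0x92
prologue: push r5 → mem[0x91]=0x49, sp=0x91
body[0] add  r1, r5, #10 → r1=0x53
body[1] add  r3, r4, r5 → r3=0x09
body[2] add  r5, r0, #3 → r5=0xed
body[3] sub  r5, r4, #54 → r5=0x8a
body[4] add  r4, r0, r2 → r4=0xaa
body[5] xor  r0, r1, r2 → r0=0x93
body[6] sub  r4, r3, r0 → r4=0x76
body[7] add  r2, r0, r5 → r2=0x1d
epilogue: pop r5=0x49, sp=0x92
epilogue: pop r1=0xb3, sp=0x93
r3 is caller-saved → body value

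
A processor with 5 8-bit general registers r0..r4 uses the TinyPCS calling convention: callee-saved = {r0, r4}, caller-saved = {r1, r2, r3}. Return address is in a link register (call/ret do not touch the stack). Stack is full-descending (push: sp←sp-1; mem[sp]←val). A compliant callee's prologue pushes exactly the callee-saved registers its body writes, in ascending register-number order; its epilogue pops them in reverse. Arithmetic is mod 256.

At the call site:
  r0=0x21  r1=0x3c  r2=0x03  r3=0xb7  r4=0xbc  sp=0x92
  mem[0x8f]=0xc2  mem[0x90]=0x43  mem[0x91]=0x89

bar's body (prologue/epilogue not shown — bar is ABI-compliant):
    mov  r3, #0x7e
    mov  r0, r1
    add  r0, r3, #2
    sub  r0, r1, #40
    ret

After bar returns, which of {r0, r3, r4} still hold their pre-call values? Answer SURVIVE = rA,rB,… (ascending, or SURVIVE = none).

SURVIVE = r0,r4

prologue: push r0 -> mem[0x91]=0x21, sp=0x91
body[0] mov  r3, #0x7e -> r3=0x7e
body[1] mov  r0, r1 -> r0=0x3c
body[2] add  r0, r3, #2 -> r0=0x80
body[3] sub  r0, r1, #40 -> r0=0x14
epilogue: pop r0=0x21, sp=0x92
r0: callee-saved, written=True
r3: caller-saved, written=True
r4: callee-saved, written=False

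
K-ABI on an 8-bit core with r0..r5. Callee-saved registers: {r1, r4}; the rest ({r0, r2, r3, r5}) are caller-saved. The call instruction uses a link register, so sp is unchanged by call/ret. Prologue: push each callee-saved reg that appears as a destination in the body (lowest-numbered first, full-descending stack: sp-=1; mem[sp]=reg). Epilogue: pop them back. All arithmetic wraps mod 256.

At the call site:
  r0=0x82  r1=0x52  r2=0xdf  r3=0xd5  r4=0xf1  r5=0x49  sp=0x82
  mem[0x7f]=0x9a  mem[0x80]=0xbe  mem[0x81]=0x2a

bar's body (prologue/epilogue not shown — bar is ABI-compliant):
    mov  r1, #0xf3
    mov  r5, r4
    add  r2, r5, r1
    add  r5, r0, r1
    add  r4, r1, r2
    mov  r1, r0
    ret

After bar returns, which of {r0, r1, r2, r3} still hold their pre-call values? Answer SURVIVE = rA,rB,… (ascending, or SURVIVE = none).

prologue: push r1 -> mem[0x81]=0x52, sp=0x81
prologue: push r4 -> mem[0x80]=0xf1, sp=0x80
body[0] mov  r1, #0xf3 -> r1=0xf3
body[1] mov  r5, r4 -> r5=0xf1
body[2] add  r2, r5, r1 -> r2=0xe4
body[3] add  r5, r0, r1 -> r5=0x75
body[4] add  r4, r1, r2 -> r4=0xd7
body[5] mov  r1, r0 -> r1=0x82
epilogue: pop r4=0xf1, sp=0x81
epilogue: pop r1=0x52, sp=0x82
r0: caller-saved, written=False
r1: callee-saved, written=True
r2: caller-saved, written=True
r3: caller-saved, written=False

SURVIVE = r0,r1,r3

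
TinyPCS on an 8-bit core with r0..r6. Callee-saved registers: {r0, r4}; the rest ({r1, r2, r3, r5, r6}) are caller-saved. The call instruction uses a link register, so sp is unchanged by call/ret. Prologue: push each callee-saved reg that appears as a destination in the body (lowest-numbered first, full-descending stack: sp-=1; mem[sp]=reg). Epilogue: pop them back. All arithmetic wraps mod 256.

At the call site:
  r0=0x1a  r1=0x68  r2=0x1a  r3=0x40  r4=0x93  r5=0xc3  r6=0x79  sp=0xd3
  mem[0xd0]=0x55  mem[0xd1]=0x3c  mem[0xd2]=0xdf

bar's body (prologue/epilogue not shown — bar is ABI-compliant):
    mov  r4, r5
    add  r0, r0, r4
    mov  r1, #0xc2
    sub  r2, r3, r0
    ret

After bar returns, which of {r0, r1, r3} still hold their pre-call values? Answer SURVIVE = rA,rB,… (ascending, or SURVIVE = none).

prologue: push r0 → mem[0xd2]=0x1a, sp=0xd2
prologue: push r4 → mem[0xd1]=0x93, sp=0xd1
body[0] mov  r4, r5 → r4=0xc3
body[1] add  r0, r0, r4 → r0=0xdd
body[2] mov  r1, #0xc2 → r1=0xc2
body[3] sub  r2, r3, r0 → r2=0x63
epilogue: pop r4=0x93, sp=0xd2
epilogue: pop r0=0x1a, sp=0xd3
r0: callee-saved, written=True
r1: caller-saved, written=True
r3: caller-saved, written=False

SURVIVE = r0,r3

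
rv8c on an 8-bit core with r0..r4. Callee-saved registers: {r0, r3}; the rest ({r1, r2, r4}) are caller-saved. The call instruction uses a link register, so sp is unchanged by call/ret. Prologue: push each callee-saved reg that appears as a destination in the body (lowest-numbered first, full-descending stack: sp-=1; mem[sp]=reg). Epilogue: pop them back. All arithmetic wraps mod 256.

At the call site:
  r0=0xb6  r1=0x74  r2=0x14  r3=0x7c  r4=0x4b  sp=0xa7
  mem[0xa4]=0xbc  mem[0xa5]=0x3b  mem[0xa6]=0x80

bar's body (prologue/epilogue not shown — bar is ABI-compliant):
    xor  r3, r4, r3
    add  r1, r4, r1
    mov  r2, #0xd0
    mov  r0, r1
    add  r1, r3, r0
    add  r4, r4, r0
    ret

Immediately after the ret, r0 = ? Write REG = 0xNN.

prologue: push r0 -> mem[0xa6]=0xb6, sp=0xa6
prologue: push r3 -> mem[0xa5]=0x7c, sp=0xa5
body[0] xor  r3, r4, r3 -> r3=0x37
body[1] add  r1, r4, r1 -> r1=0xbf
body[2] mov  r2, #0xd0 -> r2=0xd0
body[3] mov  r0, r1 -> r0=0xbf
body[4] add  r1, r3, r0 -> r1=0xf6
body[5] add  r4, r4, r0 -> r4=0x0a
epilogue: pop r3=0x7c, sp=0xa6
epilogue: pop r0=0xb6, sp=0xa7
r0 is callee-saved -> restored

REG = 0xb6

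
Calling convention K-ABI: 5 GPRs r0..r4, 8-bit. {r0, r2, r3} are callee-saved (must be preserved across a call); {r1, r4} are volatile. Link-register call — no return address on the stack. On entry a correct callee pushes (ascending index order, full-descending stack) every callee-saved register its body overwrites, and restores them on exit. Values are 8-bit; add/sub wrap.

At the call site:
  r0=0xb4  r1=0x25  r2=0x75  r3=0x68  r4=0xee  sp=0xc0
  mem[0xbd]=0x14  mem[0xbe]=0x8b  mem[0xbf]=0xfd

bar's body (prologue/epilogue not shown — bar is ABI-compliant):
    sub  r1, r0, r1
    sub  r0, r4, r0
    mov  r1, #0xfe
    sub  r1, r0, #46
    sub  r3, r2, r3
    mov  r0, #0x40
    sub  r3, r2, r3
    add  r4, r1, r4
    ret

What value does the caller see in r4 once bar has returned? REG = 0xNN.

prologue: push r0 → mem[0xbf]=0xb4, sp=0xbf
prologue: push r3 → mem[0xbe]=0x68, sp=0xbe
body[0] sub  r1, r0, r1 → r1=0x8f
body[1] sub  r0, r4, r0 → r0=0x3a
body[2] mov  r1, #0xfe → r1=0xfe
body[3] sub  r1, r0, #46 → r1=0x0c
body[4] sub  r3, r2, r3 → r3=0x0d
body[5] mov  r0, #0x40 → r0=0x40
body[6] sub  r3, r2, r3 → r3=0x68
body[7] add  r4, r1, r4 → r4=0xfa
epilogue: pop r3=0x68, sp=0xbf
epilogue: pop r0=0xb4, sp=0xc0
r4 is caller-saved → body value

REG = 0xfa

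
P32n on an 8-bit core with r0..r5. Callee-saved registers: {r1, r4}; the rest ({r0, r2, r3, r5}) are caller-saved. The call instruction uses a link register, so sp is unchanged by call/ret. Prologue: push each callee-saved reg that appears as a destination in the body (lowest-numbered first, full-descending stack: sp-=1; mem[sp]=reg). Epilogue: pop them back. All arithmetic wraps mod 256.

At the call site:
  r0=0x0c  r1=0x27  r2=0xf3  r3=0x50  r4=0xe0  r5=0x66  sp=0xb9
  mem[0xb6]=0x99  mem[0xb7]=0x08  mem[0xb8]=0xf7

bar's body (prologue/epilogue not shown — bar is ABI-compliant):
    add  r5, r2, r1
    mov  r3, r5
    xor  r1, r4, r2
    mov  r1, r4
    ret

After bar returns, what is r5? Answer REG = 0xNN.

prologue: push r1 -> mem[0xb8]=0x27, sp=0xb8
body[0] add  r5, r2, r1 -> r5=0x1a
body[1] mov  r3, r5 -> r3=0x1a
body[2] xor  r1, r4, r2 -> r1=0x13
body[3] mov  r1, r4 -> r1=0xe0
epilogue: pop r1=0x27, sp=0xb9
r5 is caller-saved -> body value

REG = 0x1a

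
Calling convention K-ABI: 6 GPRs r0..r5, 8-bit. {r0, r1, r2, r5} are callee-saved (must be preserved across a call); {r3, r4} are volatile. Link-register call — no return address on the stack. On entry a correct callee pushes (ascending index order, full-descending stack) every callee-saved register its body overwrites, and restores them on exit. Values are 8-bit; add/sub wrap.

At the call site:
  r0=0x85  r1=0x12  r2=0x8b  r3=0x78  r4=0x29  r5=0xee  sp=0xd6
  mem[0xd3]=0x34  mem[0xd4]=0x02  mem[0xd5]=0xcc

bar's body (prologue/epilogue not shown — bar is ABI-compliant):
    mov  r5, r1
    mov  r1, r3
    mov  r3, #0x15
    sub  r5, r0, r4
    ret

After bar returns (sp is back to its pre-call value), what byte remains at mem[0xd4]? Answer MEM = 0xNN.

MEM = 0xee

prologue: push r1 -> mem[0xd5]=0x12, sp=0xd5
prologue: push r5 -> mem[0xd4]=0xee, sp=0xd4
body[0] mov  r5, r1 -> r5=0x12
body[1] mov  r1, r3 -> r1=0x78
body[2] mov  r3, #0x15 -> r3=0x15
body[3] sub  r5, r0, r4 -> r5=0x5c
epilogue: pop r5=0xee, sp=0xd5
epilogue: pop r1=0x12, sp=0xd6
prologue pushed ['r1', 'r5'] at ['0xd5', '0xd4']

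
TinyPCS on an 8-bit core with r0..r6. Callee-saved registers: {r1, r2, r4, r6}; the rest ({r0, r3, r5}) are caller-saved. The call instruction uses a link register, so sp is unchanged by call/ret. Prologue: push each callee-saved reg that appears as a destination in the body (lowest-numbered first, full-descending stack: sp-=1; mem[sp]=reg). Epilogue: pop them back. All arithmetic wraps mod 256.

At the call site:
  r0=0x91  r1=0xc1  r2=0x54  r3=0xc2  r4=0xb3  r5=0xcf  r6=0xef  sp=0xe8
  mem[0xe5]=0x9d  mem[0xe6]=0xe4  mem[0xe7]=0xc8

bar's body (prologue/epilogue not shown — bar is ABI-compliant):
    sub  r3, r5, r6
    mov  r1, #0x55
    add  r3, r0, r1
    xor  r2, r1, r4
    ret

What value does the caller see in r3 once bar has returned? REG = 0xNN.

REG = 0xe6

prologue: push r1 -> mem[0xe7]=0xc1, sp=0xe7
prologue: push r2 -> mem[0xe6]=0x54, sp=0xe6
body[0] sub  r3, r5, r6 -> r3=0xe0
body[1] mov  r1, #0x55 -> r1=0x55
body[2] add  r3, r0, r1 -> r3=0xe6
body[3] xor  r2, r1, r4 -> r2=0xe6
epilogue: pop r2=0x54, sp=0xe7
epilogue: pop r1=0xc1, sp=0xe8
r3 is caller-saved -> body value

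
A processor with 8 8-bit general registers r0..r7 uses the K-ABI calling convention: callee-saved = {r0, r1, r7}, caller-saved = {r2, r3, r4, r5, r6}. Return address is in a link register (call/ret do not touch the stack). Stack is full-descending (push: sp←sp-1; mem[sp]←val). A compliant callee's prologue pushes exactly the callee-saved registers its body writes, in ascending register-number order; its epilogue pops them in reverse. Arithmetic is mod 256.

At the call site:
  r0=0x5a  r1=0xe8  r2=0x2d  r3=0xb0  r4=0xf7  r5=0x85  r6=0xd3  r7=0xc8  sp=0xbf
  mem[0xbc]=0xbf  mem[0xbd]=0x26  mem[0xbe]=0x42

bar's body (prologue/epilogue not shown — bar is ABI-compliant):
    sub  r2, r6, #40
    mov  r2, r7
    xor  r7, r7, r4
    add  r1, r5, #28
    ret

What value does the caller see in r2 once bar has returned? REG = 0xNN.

prologue: push r1 → mem[0xbe]=0xe8, sp=0xbe
prologue: push r7 → mem[0xbd]=0xc8, sp=0xbd
body[0] sub  r2, r6, #40 → r2=0xab
body[1] mov  r2, r7 → r2=0xc8
body[2] xor  r7, r7, r4 → r7=0x3f
body[3] add  r1, r5, #28 → r1=0xa1
epilogue: pop r7=0xc8, sp=0xbe
epilogue: pop r1=0xe8, sp=0xbf
r2 is caller-saved → body value

REG = 0xc8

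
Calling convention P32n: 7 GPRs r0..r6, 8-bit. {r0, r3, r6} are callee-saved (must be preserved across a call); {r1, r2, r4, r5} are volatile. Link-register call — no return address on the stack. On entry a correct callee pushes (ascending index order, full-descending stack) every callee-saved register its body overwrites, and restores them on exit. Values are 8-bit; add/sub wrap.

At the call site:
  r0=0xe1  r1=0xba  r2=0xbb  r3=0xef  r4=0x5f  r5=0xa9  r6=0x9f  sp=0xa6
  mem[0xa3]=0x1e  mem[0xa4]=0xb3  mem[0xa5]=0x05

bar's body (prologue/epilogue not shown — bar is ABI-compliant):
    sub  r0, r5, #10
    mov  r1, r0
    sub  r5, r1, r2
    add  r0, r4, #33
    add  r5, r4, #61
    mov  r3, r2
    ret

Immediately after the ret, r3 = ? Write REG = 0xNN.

REG = 0xef

prologue: push r0 → mem[0xa5]=0xe1, sp=0xa5
prologue: push r3 → mem[0xa4]=0xef, sp=0xa4
body[0] sub  r0, r5, #10 → r0=0x9f
body[1] mov  r1, r0 → r1=0x9f
body[2] sub  r5, r1, r2 → r5=0xe4
body[3] add  r0, r4, #33 → r0=0x80
body[4] add  r5, r4, #61 → r5=0x9c
body[5] mov  r3, r2 → r3=0xbb
epilogue: pop r3=0xef, sp=0xa5
epilogue: pop r0=0xe1, sp=0xa6
r3 is callee-saved → restored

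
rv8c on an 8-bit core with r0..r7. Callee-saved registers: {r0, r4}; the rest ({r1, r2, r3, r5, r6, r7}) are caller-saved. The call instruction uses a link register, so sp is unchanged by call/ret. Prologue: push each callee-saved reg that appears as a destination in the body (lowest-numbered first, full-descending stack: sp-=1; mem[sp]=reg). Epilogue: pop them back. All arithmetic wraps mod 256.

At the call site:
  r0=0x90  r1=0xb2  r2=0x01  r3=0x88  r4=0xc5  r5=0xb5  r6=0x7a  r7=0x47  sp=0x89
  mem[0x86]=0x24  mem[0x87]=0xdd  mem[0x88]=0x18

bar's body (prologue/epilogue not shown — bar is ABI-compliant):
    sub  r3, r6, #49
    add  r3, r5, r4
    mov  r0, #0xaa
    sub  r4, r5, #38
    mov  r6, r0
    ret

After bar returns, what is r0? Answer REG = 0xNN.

REG = 0x90

prologue: push r0 -> mem[0x88]=0x90, sp=0x88
prologue: push r4 -> mem[0x87]=0xc5, sp=0x87
body[0] sub  r3, r6, #49 -> r3=0x49
body[1] add  r3, r5, r4 -> r3=0x7a
body[2] mov  r0, #0xaa -> r0=0xaa
body[3] sub  r4, r5, #38 -> r4=0x8f
body[4] mov  r6, r0 -> r6=0xaa
epilogue: pop r4=0xc5, sp=0x88
epilogue: pop r0=0x90, sp=0x89
r0 is callee-saved -> restored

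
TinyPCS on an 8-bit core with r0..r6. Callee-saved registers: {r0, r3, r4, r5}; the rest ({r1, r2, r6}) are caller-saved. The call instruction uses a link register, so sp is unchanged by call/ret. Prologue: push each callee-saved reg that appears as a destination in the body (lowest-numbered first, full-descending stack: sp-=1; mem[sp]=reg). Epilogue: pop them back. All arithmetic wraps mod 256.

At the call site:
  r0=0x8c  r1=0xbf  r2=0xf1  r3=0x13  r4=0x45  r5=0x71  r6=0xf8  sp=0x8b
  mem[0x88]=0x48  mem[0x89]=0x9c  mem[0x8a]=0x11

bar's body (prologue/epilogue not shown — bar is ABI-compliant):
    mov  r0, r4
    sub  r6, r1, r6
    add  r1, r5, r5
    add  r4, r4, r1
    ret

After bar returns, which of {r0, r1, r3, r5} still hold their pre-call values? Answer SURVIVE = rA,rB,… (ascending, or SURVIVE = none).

SURVIVE = r0,r3,r5

prologue: push r0 → mem[0x8a]=0x8c, sp=0x8a
prologue: push r4 → mem[0x89]=0x45, sp=0x89
body[0] mov  r0, r4 → r0=0x45
body[1] sub  r6, r1, r6 → r6=0xc7
body[2] add  r1, r5, r5 → r1=0xe2
body[3] add  r4, r4, r1 → r4=0x27
epilogue: pop r4=0x45, sp=0x8a
epilogue: pop r0=0x8c, sp=0x8b
r0: callee-saved, written=True
r1: caller-saved, written=True
r3: callee-saved, written=False
r5: callee-saved, written=False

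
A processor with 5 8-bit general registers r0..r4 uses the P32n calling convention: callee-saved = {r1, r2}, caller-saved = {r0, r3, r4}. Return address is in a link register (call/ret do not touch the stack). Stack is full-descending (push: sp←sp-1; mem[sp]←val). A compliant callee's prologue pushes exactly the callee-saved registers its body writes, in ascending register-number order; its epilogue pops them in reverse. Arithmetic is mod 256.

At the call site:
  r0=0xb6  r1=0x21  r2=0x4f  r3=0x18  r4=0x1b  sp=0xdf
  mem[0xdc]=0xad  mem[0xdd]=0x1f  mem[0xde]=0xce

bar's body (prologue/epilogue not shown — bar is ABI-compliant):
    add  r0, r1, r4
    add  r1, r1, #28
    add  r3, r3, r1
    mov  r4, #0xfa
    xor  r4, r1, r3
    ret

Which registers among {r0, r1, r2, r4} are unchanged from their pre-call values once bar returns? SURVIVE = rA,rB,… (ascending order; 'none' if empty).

SURVIVE = r1,r2

prologue: push r1 → mem[0xde]=0x21, sp=0xde
body[0] add  r0, r1, r4 → r0=0x3c
body[1] add  r1, r1, #28 → r1=0x3d
body[2] add  r3, r3, r1 → r3=0x55
body[3] mov  r4, #0xfa → r4=0xfa
body[4] xor  r4, r1, r3 → r4=0x68
epilogue: pop r1=0x21, sp=0xdf
r0: caller-saved, written=True
r1: callee-saved, written=True
r2: callee-saved, written=False
r4: caller-saved, written=True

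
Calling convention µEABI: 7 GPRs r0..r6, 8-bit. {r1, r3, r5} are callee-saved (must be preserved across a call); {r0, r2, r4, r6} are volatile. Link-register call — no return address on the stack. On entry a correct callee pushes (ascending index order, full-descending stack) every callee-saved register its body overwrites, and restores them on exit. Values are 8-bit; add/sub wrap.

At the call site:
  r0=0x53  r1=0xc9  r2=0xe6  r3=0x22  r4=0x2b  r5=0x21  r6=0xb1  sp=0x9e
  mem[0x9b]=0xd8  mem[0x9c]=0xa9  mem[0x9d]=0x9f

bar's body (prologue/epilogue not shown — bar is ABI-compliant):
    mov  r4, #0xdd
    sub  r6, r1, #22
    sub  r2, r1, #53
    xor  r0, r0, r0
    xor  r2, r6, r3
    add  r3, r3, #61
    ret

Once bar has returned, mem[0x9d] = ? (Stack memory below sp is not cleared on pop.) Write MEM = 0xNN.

prologue: push r3 -> mem[0x9d]=0x22, sp=0x9d
body[0] mov  r4, #0xdd -> r4=0xdd
body[1] sub  r6, r1, #22 -> r6=0xb3
body[2] sub  r2, r1, #53 -> r2=0x94
body[3] xor  r0, r0, r0 -> r0=0x00
body[4] xor  r2, r6, r3 -> r2=0x91
body[5] add  r3, r3, #61 -> r3=0x5f
epilogue: pop r3=0x22, sp=0x9e
prologue pushed ['r3'] at ['0x9d']

MEM = 0x22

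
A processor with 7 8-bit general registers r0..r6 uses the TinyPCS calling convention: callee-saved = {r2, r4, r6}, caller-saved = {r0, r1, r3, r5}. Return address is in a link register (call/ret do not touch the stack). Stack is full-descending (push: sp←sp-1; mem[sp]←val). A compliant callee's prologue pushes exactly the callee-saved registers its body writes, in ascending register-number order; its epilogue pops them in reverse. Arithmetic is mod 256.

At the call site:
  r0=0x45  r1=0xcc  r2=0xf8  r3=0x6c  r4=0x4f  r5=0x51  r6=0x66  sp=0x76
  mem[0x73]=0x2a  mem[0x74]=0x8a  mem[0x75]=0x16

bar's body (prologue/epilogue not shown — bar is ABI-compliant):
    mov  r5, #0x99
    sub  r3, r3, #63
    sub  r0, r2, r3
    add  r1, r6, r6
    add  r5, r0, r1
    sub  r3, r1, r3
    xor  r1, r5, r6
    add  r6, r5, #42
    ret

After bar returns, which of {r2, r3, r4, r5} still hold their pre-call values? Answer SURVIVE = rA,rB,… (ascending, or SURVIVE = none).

prologue: push r6 → mem[0x75]=0x66, sp=0x75
body[0] mov  r5, #0x99 → r5=0x99
body[1] sub  r3, r3, #63 → r3=0x2d
body[2] sub  r0, r2, r3 → r0=0xcb
body[3] add  r1, r6, r6 → r1=0xcc
body[4] add  r5, r0, r1 → r5=0x97
body[5] sub  r3, r1, r3 → r3=0x9f
body[6] xor  r1, r5, r6 → r1=0xf1
body[7] add  r6, r5, #42 → r6=0xc1
epilogue: pop r6=0x66, sp=0x76
r2: callee-saved, written=False
r3: caller-saved, written=True
r4: callee-saved, written=False
r5: caller-saved, written=True

SURVIVE = r2,r4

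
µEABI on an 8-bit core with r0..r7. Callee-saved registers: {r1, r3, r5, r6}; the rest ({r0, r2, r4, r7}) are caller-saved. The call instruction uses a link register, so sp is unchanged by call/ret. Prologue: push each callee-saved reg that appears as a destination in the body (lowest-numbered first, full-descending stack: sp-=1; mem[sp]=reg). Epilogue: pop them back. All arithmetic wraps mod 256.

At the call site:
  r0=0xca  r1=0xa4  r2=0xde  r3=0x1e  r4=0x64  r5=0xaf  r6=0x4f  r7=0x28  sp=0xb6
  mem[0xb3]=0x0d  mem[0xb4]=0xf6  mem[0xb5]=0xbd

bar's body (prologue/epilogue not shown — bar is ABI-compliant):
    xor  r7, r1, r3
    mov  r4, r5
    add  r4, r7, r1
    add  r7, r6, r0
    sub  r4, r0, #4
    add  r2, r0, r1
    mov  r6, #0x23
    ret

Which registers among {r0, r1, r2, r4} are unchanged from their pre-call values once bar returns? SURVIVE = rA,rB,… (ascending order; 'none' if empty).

prologue: push r6 → mem[0xb5]=0x4f, sp=0xb5
body[0] xor  r7, r1, r3 → r7=0xba
body[1] mov  r4, r5 → r4=0xaf
body[2] add  r4, r7, r1 → r4=0x5e
body[3] add  r7, r6, r0 → r7=0x19
body[4] sub  r4, r0, #4 → r4=0xc6
body[5] add  r2, r0, r1 → r2=0x6e
body[6] mov  r6, #0x23 → r6=0x23
epilogue: pop r6=0x4f, sp=0xb6
r0: caller-saved, written=False
r1: callee-saved, written=False
r2: caller-saved, written=True
r4: caller-saved, written=True

SURVIVE = r0,r1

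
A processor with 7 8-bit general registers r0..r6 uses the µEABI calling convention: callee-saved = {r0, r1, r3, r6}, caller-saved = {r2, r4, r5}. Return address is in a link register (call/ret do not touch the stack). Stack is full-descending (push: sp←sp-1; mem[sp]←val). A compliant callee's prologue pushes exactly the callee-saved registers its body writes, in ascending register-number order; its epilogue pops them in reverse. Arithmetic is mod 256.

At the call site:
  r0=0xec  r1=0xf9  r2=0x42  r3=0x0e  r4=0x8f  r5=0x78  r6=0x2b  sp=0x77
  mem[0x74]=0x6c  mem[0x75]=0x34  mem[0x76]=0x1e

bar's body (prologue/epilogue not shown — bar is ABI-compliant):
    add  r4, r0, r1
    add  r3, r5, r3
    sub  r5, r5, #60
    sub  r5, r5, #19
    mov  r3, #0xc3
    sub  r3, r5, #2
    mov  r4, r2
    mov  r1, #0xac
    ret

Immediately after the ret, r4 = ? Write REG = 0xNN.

prologue: push r1 -> mem[0x76]=0xf9, sp=0x76
prologue: push r3 -> mem[0x75]=0x0e, sp=0x75
body[0] add  r4, r0, r1 -> r4=0xe5
body[1] add  r3, r5, r3 -> r3=0x86
body[2] sub  r5, r5, #60 -> r5=0x3c
body[3] sub  r5, r5, #19 -> r5=0x29
body[4] mov  r3, #0xc3 -> r3=0xc3
body[5] sub  r3, r5, #2 -> r3=0x27
body[6] mov  r4, r2 -> r4=0x42
body[7] mov  r1, #0xac -> r1=0xac
epilogue: pop r3=0x0e, sp=0x76
epilogue: pop r1=0xf9, sp=0x77
r4 is caller-saved -> body value

REG = 0x42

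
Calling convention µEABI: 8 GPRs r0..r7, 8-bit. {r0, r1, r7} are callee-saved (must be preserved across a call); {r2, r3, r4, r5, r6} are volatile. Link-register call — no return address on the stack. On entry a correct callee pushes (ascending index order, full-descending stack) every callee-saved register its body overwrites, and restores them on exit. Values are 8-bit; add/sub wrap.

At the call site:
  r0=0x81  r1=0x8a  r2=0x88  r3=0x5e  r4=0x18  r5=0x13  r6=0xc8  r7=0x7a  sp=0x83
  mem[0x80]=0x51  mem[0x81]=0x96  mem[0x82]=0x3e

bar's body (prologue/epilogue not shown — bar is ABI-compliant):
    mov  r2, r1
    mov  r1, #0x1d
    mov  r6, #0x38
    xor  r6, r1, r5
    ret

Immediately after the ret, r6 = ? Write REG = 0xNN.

prologue: push r1 -> mem[0x82]=0x8a, sp=0x82
body[0] mov  r2, r1 -> r2=0x8a
body[1] mov  r1, #0x1d -> r1=0x1d
body[2] mov  r6, #0x38 -> r6=0x38
body[3] xor  r6, r1, r5 -> r6=0x0e
epilogue: pop r1=0x8a, sp=0x83
r6 is caller-saved -> body value

REG = 0x0e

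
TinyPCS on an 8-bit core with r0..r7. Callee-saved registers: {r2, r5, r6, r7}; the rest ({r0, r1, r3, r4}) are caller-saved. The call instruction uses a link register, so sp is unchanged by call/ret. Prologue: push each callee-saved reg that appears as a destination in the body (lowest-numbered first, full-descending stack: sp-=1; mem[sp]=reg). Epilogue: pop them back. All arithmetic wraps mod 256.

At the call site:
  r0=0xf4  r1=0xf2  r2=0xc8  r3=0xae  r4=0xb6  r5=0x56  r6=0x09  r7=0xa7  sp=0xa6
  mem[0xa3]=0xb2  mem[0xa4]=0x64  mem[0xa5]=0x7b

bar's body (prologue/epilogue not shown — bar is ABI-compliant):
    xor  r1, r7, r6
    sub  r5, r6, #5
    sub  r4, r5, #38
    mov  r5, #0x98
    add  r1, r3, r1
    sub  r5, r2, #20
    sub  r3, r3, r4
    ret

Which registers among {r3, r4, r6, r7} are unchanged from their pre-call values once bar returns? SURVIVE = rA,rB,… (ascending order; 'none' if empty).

SURVIVE = r6,r7

prologue: push r5 -> mem[0xa5]=0x56, sp=0xa5
body[0] xor  r1, r7, r6 -> r1=0xae
body[1] sub  r5, r6, #5 -> r5=0x04
body[2] sub  r4, r5, #38 -> r4=0xde
body[3] mov  r5, #0x98 -> r5=0x98
body[4] add  r1, r3, r1 -> r1=0x5c
body[5] sub  r5, r2, #20 -> r5=0xb4
body[6] sub  r3, r3, r4 -> r3=0xd0
epilogue: pop r5=0x56, sp=0xa6
r3: caller-saved, written=True
r4: caller-saved, written=True
r6: callee-saved, written=False
r7: callee-saved, written=False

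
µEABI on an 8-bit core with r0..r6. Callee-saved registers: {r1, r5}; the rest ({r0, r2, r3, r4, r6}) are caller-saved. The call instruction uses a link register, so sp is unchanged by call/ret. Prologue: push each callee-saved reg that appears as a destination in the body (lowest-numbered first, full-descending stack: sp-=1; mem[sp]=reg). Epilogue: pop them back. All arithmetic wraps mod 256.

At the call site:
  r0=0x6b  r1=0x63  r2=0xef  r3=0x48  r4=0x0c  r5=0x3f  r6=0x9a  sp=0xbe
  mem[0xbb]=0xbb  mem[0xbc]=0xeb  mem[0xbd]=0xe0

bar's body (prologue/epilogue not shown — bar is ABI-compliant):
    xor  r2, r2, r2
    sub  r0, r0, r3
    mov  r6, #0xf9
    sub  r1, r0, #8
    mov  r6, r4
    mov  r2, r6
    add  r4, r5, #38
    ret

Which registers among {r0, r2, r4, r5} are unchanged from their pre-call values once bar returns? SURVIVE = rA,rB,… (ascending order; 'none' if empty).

prologue: push r1 -> mem[0xbd]=0x63, sp=0xbd
body[0] xor  r2, r2, r2 -> r2=0x00
body[1] sub  r0, r0, r3 -> r0=0x23
body[2] mov  r6, #0xf9 -> r6=0xf9
body[3] sub  r1, r0, #8 -> r1=0x1b
body[4] mov  r6, r4 -> r6=0x0c
body[5] mov  r2, r6 -> r2=0x0c
body[6] add  r4, r5, #38 -> r4=0x65
epilogue: pop r1=0x63, sp=0xbe
r0: caller-saved, written=True
r2: caller-saved, written=True
r4: caller-saved, written=True
r5: callee-saved, written=False

SURVIVE = r5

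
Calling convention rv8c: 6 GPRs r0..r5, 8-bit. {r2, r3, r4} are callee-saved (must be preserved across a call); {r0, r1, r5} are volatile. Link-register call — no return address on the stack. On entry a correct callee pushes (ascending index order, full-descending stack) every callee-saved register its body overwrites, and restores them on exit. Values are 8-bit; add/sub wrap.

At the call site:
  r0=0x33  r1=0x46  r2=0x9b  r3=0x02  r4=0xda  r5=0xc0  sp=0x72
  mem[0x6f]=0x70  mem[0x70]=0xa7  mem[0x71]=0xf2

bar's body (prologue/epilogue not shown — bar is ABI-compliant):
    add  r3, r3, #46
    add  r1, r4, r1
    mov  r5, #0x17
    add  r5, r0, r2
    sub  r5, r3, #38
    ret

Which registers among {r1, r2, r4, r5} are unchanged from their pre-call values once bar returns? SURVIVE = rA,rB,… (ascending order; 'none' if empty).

SURVIVE = r2,r4

prologue: push r3 -> mem[0x71]=0x02, sp=0x71
body[0] add  r3, r3, #46 -> r3=0x30
body[1] add  r1, r4, r1 -> r1=0x20
body[2] mov  r5, #0x17 -> r5=0x17
body[3] add  r5, r0, r2 -> r5=0xce
body[4] sub  r5, r3, #38 -> r5=0x0a
epilogue: pop r3=0x02, sp=0x72
r1: caller-saved, written=True
r2: callee-saved, written=False
r4: callee-saved, written=False
r5: caller-saved, written=True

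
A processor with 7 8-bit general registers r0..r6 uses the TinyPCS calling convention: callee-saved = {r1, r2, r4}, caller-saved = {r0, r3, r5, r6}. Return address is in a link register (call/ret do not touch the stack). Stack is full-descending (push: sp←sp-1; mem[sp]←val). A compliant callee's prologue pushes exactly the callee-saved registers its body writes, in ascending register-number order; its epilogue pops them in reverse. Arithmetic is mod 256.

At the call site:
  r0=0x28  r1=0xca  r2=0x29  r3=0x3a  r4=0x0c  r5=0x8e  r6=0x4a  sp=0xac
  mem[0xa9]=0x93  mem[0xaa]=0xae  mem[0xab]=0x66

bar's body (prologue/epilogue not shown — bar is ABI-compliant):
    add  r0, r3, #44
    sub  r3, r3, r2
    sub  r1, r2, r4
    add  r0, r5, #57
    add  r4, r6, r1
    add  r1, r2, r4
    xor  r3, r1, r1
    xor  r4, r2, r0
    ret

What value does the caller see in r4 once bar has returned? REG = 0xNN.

prologue: push r1 → mem[0xab]=0xca, sp=0xab
prologue: push r4 → mem[0xaa]=0x0c, sp=0xaa
body[0] add  r0, r3, #44 → r0=0x66
body[1] sub  r3, r3, r2 → r3=0x11
body[2] sub  r1, r2, r4 → r1=0x1d
body[3] add  r0, r5, #57 → r0=0xc7
body[4] add  r4, r6, r1 → r4=0x67
body[5] add  r1, r2, r4 → r1=0x90
body[6] xor  r3, r1, r1 → r3=0x00
body[7] xor  r4, r2, r0 → r4=0xee
epilogue: pop r4=0x0c, sp=0xab
epilogue: pop r1=0xca, sp=0xac
r4 is callee-saved → restored

REG = 0x0c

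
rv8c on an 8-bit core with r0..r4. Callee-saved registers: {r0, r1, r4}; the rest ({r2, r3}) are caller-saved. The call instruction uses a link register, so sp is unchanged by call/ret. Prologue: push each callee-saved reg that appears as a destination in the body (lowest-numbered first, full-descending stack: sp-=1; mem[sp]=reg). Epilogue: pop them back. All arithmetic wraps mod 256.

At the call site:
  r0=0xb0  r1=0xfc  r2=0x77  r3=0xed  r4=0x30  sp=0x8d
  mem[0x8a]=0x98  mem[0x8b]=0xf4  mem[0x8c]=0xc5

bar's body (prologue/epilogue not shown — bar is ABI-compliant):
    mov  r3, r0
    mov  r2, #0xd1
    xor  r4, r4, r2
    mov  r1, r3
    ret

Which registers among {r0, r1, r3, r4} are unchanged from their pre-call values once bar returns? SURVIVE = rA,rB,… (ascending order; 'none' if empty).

prologue: push r1 -> mem[0x8c]=0xfc, sp=0x8c
prologue: push r4 -> mem[0x8b]=0x30, sp=0x8b
body[0] mov  r3, r0 -> r3=0xb0
body[1] mov  r2, #0xd1 -> r2=0xd1
body[2] xor  r4, r4, r2 -> r4=0xe1
body[3] mov  r1, r3 -> r1=0xb0
epilogue: pop r4=0x30, sp=0x8c
epilogue: pop r1=0xfc, sp=0x8d
r0: callee-saved, written=False
r1: callee-saved, written=True
r3: caller-saved, written=True
r4: callee-saved, written=True

SURVIVE = r0,r1,r4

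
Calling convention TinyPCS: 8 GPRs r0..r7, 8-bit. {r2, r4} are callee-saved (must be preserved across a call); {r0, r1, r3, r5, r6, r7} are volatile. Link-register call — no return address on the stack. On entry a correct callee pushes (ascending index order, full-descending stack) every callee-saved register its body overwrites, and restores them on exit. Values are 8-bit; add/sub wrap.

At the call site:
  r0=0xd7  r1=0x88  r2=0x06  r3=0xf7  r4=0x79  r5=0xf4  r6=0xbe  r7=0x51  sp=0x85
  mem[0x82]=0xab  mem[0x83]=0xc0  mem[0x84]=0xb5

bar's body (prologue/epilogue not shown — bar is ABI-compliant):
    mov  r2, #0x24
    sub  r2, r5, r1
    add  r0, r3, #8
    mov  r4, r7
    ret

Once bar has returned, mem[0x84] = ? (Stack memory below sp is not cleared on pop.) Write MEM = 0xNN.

MEM = 0x06

prologue: push r2 -> mem[0x84]=0x06, sp=0x84
prologue: push r4 -> mem[0x83]=0x79, sp=0x83
body[0] mov  r2, #0x24 -> r2=0x24
body[1] sub  r2, r5, r1 -> r2=0x6c
body[2] add  r0, r3, #8 -> r0=0xff
body[3] mov  r4, r7 -> r4=0x51
epilogue: pop r4=0x79, sp=0x84
epilogue: pop r2=0x06, sp=0x85
prologue pushed ['r2', 'r4'] at ['0x84', '0x83']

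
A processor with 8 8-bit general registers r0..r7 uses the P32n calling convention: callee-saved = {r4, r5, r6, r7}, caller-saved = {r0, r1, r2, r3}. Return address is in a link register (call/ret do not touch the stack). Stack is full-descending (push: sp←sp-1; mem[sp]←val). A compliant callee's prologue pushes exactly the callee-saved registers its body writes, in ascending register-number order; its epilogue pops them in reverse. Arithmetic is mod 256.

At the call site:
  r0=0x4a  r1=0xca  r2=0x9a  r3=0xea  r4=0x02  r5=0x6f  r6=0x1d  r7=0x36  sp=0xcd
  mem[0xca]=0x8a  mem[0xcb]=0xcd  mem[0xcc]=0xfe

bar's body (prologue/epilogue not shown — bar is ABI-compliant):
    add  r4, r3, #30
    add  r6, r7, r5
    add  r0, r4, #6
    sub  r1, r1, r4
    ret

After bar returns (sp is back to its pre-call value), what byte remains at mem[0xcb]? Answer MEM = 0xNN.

MEM = 0x1d

prologue: push r4 → mem[0xcc]=0x02, sp=0xcc
prologue: push r6 → mem[0xcb]=0x1d, sp=0xcb
body[0] add  r4, r3, #30 → r4=0x08
body[1] add  r6, r7, r5 → r6=0xa5
body[2] add  r0, r4, #6 → r0=0x0e
body[3] sub  r1, r1, r4 → r1=0xc2
epilogue: pop r6=0x1d, sp=0xcc
epilogue: pop r4=0x02, sp=0xcd
prologue pushed ['r4', 'r6'] at ['0xcc', '0xcb']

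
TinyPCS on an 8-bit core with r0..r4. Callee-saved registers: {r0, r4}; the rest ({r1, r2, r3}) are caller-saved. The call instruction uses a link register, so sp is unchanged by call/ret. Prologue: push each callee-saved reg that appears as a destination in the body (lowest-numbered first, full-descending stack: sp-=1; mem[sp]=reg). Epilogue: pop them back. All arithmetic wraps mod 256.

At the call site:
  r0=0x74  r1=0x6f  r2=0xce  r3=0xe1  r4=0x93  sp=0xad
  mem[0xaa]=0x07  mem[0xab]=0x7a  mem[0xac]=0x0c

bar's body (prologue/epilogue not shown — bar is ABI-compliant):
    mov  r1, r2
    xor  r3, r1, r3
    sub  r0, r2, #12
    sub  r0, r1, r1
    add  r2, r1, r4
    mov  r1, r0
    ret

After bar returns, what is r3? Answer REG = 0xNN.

REG = 0x2f

prologue: push r0 -> mem[0xac]=0x74, sp=0xac
body[0] mov  r1, r2 -> r1=0xce
body[1] xor  r3, r1, r3 -> r3=0x2f
body[2] sub  r0, r2, #12 -> r0=0xc2
body[3] sub  r0, r1, r1 -> r0=0x00
body[4] add  r2, r1, r4 -> r2=0x61
body[5] mov  r1, r0 -> r1=0x00
epilogue: pop r0=0x74, sp=0xad
r3 is caller-saved -> body value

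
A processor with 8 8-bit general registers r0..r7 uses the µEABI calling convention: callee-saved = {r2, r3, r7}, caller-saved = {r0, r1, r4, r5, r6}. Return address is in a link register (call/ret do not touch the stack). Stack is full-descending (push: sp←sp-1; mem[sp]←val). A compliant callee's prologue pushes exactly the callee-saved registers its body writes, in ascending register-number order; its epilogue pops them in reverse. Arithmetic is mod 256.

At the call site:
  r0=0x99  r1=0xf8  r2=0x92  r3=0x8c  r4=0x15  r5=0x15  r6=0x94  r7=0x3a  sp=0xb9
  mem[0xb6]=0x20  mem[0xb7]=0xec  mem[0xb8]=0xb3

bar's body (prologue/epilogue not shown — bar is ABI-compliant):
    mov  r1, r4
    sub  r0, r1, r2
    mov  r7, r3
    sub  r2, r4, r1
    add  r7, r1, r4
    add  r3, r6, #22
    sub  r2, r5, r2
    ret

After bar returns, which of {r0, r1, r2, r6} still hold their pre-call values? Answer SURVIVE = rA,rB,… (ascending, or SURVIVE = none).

SURVIVE = r2,r6

prologue: push r2 -> mem[0xb8]=0x92, sp=0xb8
prologue: push r3 -> mem[0xb7]=0x8c, sp=0xb7
prologue: push r7 -> mem[0xb6]=0x3a, sp=0xb6
body[0] mov  r1, r4 -> r1=0x15
body[1] sub  r0, r1, r2 -> r0=0x83
body[2] mov  r7, r3 -> r7=0x8c
body[3] sub  r2, r4, r1 -> r2=0x00
body[4] add  r7, r1, r4 -> r7=0x2a
body[5] add  r3, r6, #22 -> r3=0xaa
body[6] sub  r2, r5, r2 -> r2=0x15
epilogue: pop r7=0x3a, sp=0xb7
epilogue: pop r3=0x8c, sp=0xb8
epilogue: pop r2=0x92, sp=0xb9
r0: caller-saved, written=True
r1: caller-saved, written=True
r2: callee-saved, written=True
r6: caller-saved, written=False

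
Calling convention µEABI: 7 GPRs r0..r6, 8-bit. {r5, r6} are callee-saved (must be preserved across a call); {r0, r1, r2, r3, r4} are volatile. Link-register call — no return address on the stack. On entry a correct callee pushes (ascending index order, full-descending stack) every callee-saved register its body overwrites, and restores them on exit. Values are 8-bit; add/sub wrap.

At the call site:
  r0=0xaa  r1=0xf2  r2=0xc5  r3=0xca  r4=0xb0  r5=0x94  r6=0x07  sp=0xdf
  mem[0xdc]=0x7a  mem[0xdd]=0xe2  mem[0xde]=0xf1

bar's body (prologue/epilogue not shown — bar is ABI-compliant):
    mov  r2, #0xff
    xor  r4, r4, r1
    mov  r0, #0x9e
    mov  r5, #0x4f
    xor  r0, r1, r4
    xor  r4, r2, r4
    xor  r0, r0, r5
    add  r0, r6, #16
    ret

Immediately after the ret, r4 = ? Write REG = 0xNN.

prologue: push r5 → mem[0xde]=0x94, sp=0xde
body[0] mov  r2, #0xff → r2=0xff
body[1] xor  r4, r4, r1 → r4=0x42
body[2] mov  r0, #0x9e → r0=0x9e
body[3] mov  r5, #0x4f → r5=0x4f
body[4] xor  r0, r1, r4 → r0=0xb0
body[5] xor  r4, r2, r4 → r4=0xbd
body[6] xor  r0, r0, r5 → r0=0xff
body[7] add  r0, r6, #16 → r0=0x17
epilogue: pop r5=0x94, sp=0xdf
r4 is caller-saved → body value

REG = 0xbd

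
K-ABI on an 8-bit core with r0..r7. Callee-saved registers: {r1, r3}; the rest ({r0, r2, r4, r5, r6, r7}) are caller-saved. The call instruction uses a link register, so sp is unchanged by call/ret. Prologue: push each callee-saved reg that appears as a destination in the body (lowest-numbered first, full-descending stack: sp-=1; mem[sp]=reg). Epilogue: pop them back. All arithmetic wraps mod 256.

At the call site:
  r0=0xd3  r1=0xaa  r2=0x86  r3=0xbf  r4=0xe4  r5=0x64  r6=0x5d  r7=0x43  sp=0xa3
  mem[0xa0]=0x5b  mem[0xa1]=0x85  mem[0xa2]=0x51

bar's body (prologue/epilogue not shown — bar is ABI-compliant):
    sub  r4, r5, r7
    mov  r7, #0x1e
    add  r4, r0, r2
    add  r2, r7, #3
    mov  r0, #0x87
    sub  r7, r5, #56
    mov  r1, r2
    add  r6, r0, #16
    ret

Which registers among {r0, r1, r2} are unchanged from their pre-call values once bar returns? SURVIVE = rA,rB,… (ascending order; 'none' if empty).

prologue: push r1 → mem[0xa2]=0xaa, sp=0xa2
body[0] sub  r4, r5, r7 → r4=0x21
body[1] mov  r7, #0x1e → r7=0x1e
body[2] add  r4, r0, r2 → r4=0x59
body[3] add  r2, r7, #3 → r2=0x21
body[4] mov  r0, #0x87 → r0=0x87
body[5] sub  r7, r5, #56 → r7=0x2c
body[6] mov  r1, r2 → r1=0x21
body[7] add  r6, r0, #16 → r6=0x97
epilogue: pop r1=0xaa, sp=0xa3
r0: caller-saved, written=True
r1: callee-saved, written=True
r2: caller-saved, written=True

SURVIVE = r1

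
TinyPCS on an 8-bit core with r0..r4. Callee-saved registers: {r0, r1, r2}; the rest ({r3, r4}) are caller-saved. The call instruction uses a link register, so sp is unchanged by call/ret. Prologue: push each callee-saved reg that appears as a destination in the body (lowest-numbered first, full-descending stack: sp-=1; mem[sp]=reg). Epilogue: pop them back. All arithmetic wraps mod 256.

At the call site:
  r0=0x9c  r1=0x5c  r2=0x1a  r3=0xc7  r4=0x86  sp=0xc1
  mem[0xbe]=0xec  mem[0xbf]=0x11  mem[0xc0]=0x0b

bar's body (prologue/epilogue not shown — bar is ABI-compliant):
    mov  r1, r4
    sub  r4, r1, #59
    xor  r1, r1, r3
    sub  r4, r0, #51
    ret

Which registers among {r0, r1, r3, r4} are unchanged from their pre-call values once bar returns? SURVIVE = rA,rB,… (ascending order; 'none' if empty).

prologue: push r1 -> mem[0xc0]=0x5c, sp=0xc0
body[0] mov  r1, r4 -> r1=0x86
body[1] sub  r4, r1, #59 -> r4=0x4b
body[2] xor  r1, r1, r3 -> r1=0x41
body[3] sub  r4, r0, #51 -> r4=0x69
epilogue: pop r1=0x5c, sp=0xc1
r0: callee-saved, written=False
r1: callee-saved, written=True
r3: caller-saved, written=False
r4: caller-saved, written=True

SURVIVE = r0,r1,r3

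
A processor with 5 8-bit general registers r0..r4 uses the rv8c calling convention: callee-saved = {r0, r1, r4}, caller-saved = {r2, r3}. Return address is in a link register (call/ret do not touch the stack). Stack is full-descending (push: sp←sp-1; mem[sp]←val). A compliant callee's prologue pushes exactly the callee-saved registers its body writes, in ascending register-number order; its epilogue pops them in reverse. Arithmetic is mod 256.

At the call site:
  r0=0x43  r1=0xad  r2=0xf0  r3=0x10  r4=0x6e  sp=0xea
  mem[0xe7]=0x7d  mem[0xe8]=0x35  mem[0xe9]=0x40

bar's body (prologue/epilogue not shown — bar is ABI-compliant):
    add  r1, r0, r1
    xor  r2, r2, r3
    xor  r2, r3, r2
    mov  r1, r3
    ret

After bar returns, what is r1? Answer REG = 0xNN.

REG = 0xad

prologue: push r1 → mem[0xe9]=0xad, sp=0xe9
body[0] add  r1, r0, r1 → r1=0xf0
body[1] xor  r2, r2, r3 → r2=0xe0
body[2] xor  r2, r3, r2 → r2=0xf0
body[3] mov  r1, r3 → r1=0x10
epilogue: pop r1=0xad, sp=0xea
r1 is callee-saved → restored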